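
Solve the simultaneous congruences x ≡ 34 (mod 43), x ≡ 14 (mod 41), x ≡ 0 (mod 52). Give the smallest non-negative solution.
The moduli 43, 41, 52 are pairwise coprime, so by the CRT there is a unique solution mod 43·41·52 = 91676.
Solve by successive substitution. Start with x ≡ 34 (mod 43).
  Combine with x ≡ 14 (mod 41): write x = 34 + 43·t and require 34 + 43·t ≡ 14 (mod 41), i.e. 43·t ≡ 14 − 34 ≡ 21 (mod 41). Since 43^(−1) ≡ 21 (mod 41) (43 ≡ 2 (mod 41)), t ≡ 21·21 ≡ 31 (mod 41). So x ≡ 34 + 43·31 = 1367 (mod 1763).
  Combine with x ≡ 0 (mod 52): write x = 1367 + 1763·t and require 1367 + 1763·t ≡ 0 (mod 52), i.e. 1763·t ≡ 0 − 1367 ≡ 37 (mod 52). Since 1763^(−1) ≡ 31 (mod 52) (1763 ≡ 47 (mod 52)), t ≡ 31·37 ≡ 3 (mod 52). So x ≡ 1367 + 1763·3 = 6656 (mod 91676).
Unique solution in [0, 91676): x = 6656.

Final answer: x ≡ 6656 (mod 91676); the representative in [0, 91676) is 6656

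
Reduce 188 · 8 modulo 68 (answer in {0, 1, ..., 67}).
Reduce the factors first: 188 ≡ 52 (mod 68), so 188 · 8 ≡ 52 · 8 (mod 68). 52 · 8 = 416. Dividing by 68: 416 = 6·68 + 8. So (188 · 8) mod 68 = 8.

Final answer: 8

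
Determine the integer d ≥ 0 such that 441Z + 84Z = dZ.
(441, 84) = (21); d = 21

In the PID Z, (a, b) is generated by gcd(a, b). Compute gcd(441, 84) with the extended Euclidean algorithm, tracking rows (r, s, t) with s·441 + t·84 = r:
  row A: (441, 1, 0)   [1·441 + 0·84 = 441]
  row B: (84, 0, 1)   [0·441 + 1·84 = 84]
  441 = 5·84 + 21   → row C = row A − 5·row B = (21, 1, −5)   [check: 1·441 − 5·84 = 21]
  84 = 4·21 + 0   → remainder 0, stop. gcd = 21 (last nonzero row C).
So gcd(441, 84) = 21, with Bézout identity 1·441 − 5·84 = 21. Containment (⊇): the Bézout identity exhibits 21 as an element of (441, 84), giving (21) ⊆ (441, 84). Containment (⊆): since 21 | 441 and 21 | 84 (441 = 21·21, 84 = 21·4), every Z-linear combination of 441 and 84 is divisible by 21, so (441, 84) ⊆ (21). Therefore (441, 84) = (21), d = 21.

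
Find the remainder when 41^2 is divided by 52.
17

Use repeated squaring. Binary(2) = 10. Walk through the bits of the exponent 2 left-to-right: at each bit after the leading one, square the running value, then multiply by 41 if the bit is 1 (always reducing mod 52):
  bit 1 = 1 (leading): start with 41.
  bit 2 = 0: square 41^2 = 1681 ≡ 17 (mod 52).
Final value: 41^2 ≡ 17 (mod 52).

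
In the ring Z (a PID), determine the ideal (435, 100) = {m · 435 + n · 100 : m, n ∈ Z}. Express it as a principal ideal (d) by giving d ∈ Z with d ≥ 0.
(435, 100) = (5); d = 5

In the PID Z, (a, b) is generated by gcd(a, b). Compute gcd(435, 100) with the extended Euclidean algorithm, tracking rows (r, s, t) with s·435 + t·100 = r:
  row A: (435, 1, 0)   [1·435 + 0·100 = 435]
  row B: (100, 0, 1)   [0·435 + 1·100 = 100]
  435 = 4·100 + 35   → row C = row A − 4·row B = (35, 1, −4)   [check: 1·435 − 4·100 = 35]
  100 = 2·35 + 30   → row D = row B − 2·row C = (30, −2, 9)   [check: −2·435 + 9·100 = 30]
  35 = 1·30 + 5   → row E = row C − 1·row D = (5, 3, −13)   [check: 3·435 − 13·100 = 5]
  30 = 6·5 + 0   → remainder 0, stop. gcd = 5 (last nonzero row E).
So gcd(435, 100) = 5, with Bézout identity 3·435 − 13·100 = 5. Containment (⊇): the Bézout identity exhibits 5 as an element of (435, 100), giving (5) ⊆ (435, 100). Containment (⊆): since 5 | 435 and 5 | 100 (435 = 5·87, 100 = 5·20), every Z-linear combination of 435 and 100 is divisible by 5, so (435, 100) ⊆ (5). Therefore (435, 100) = (5), d = 5.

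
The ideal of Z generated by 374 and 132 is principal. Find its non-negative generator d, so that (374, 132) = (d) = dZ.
(374, 132) = (22); d = 22

In the PID Z, (a, b) is generated by gcd(a, b). Compute gcd(374, 132) with the extended Euclidean algorithm, tracking rows (r, s, t) with s·374 + t·132 = r:
  row A: (374, 1, 0)   [1·374 + 0·132 = 374]
  row B: (132, 0, 1)   [0·374 + 1·132 = 132]
  374 = 2·132 + 110   → row C = row A − 2·row B = (110, 1, −2)   [check: 1·374 − 2·132 = 110]
  132 = 1·110 + 22   → row D = row B − 1·row C = (22, −1, 3)   [check: −1·374 + 3·132 = 22]
  110 = 5·22 + 0   → remainder 0, stop. gcd = 22 (last nonzero row D).
So gcd(374, 132) = 22, with Bézout identity −1·374 + 3·132 = 22. Containment (⊇): the Bézout identity exhibits 22 as an element of (374, 132), giving (22) ⊆ (374, 132). Containment (⊆): since 22 | 374 and 22 | 132 (374 = 22·17, 132 = 22·6), every Z-linear combination of 374 and 132 is divisible by 22, so (374, 132) ⊆ (22). Therefore (374, 132) = (22), d = 22.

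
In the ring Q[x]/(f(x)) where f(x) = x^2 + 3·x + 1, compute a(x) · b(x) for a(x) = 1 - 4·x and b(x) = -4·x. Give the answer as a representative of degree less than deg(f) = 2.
a · b ≡ -52·x - 16 (mod f(x))

First multiply in Q[x] without reducing: a · b = 16·x^2 - 4·x. Now divide by f(x) = x^2 + 3·x + 1, eliminating the leading term at each step:
  leading term 16·x^2: subtract (16)·f(x) = 16·x^2 + 48·x + 16, leaving -52·x - 16
The degree is now < 2, so this is the remainder. Hence a · b ≡ -52·x - 16 in Q[x]/(f).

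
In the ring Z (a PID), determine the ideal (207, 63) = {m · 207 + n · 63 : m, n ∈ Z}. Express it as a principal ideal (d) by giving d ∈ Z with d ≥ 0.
In the PID Z, (a, b) is generated by gcd(a, b). Compute gcd(207, 63) with the extended Euclidean algorithm, tracking rows (r, s, t) with s·207 + t·63 = r:
  row A: (207, 1, 0)   [1·207 + 0·63 = 207]
  row B: (63, 0, 1)   [0·207 + 1·63 = 63]
  207 = 3·63 + 18   → row C = row A − 3·row B = (18, 1, −3)   [check: 1·207 − 3·63 = 18]
  63 = 3·18 + 9   → row D = row B − 3·row C = (9, −3, 10)   [check: −3·207 + 10·63 = 9]
  18 = 2·9 + 0   → remainder 0, stop. gcd = 9 (last nonzero row D).
So gcd(207, 63) = 9, with Bézout identity −3·207 + 10·63 = 9. Containment (⊇): the Bézout identity exhibits 9 as an element of (207, 63), giving (9) ⊆ (207, 63). Containment (⊆): since 9 | 207 and 9 | 63 (207 = 9·23, 63 = 9·7), every Z-linear combination of 207 and 63 is divisible by 9, so (207, 63) ⊆ (9). Therefore (207, 63) = (9), d = 9.

Final answer: (207, 63) = (9); d = 9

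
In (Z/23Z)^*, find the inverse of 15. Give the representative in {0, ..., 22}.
Apply the extended Euclidean algorithm to (23, 15), tracking rows (r, s, t) with s·23 + t·15 = r. Each division r_prev = q·r_cur + r_new produces the new row as (previous row) − q·(current row):
  row A: (23, 1, 0)   [1·23 + 0·15 = 23]
  row B: (15, 0, 1)   [0·23 + 1·15 = 15]
  23 = 1·15 + 8   → row C = row A − 1·row B = (8, 1, −1)   [check: 1·23 − 1·15 = 8]
  15 = 1·8 + 7   → row D = row B − 1·row C = (7, −1, 2)   [check: −1·23 + 2·15 = 7]
  8 = 1·7 + 1   → row E = row C − 1·row D = (1, 2, −3)   [check: 2·23 − 3·15 = 1]
  7 = 7·1 + 0   → remainder 0, stop. gcd = 1 (last nonzero row E).
The gcd is 1, so 15 is invertible mod 23. The last nonzero row gives 2·23 − 3·15 = 1, so t = −3. So 15^(−1) ≡ −3 ≡ 20 (mod 23). Verify: 15 · 20 = 300 ≡ 1 (mod 23). ✓

Final answer: 15^(−1) ≡ 20 (mod 23)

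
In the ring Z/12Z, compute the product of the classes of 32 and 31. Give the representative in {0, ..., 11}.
Reduce the factors first: 32 ≡ 8, 31 ≡ 7 (mod 12), so 32 · 31 ≡ 8 · 7 (mod 12). 8 · 7 = 56. Dividing by 12: 56 = 4·12 + 8. So (32 · 31) mod 12 = 8.

Final answer: 8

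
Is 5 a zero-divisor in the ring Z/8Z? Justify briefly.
gcd(5, 8) = 1, so 5 is a unit in Z/8Z (it has a multiplicative inverse). A unit cannot be a zero-divisor: if 5·b ≡ 0 then multiplying both sides by 5^(−1) gives b ≡ 0. So 5 is not a zero-divisor.

Final answer: NO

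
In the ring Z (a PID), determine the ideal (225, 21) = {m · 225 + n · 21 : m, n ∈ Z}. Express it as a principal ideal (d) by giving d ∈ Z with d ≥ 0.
In the PID Z, (a, b) is generated by gcd(a, b). Compute gcd(225, 21) with the extended Euclidean algorithm, tracking rows (r, s, t) with s·225 + t·21 = r:
  row A: (225, 1, 0)   [1·225 + 0·21 = 225]
  row B: (21, 0, 1)   [0·225 + 1·21 = 21]
  225 = 10·21 + 15   → row C = row A − 10·row B = (15, 1, −10)   [check: 1·225 − 10·21 = 15]
  21 = 1·15 + 6   → row D = row B − 1·row C = (6, −1, 11)   [check: −1·225 + 11·21 = 6]
  15 = 2·6 + 3   → row E = row C − 2·row D = (3, 3, −32)   [check: 3·225 − 32·21 = 3]
  6 = 2·3 + 0   → remainder 0, stop. gcd = 3 (last nonzero row E).
So gcd(225, 21) = 3, with Bézout identity 3·225 − 32·21 = 3. Containment (⊇): the Bézout identity exhibits 3 as an element of (225, 21), giving (3) ⊆ (225, 21). Containment (⊆): since 3 | 225 and 3 | 21 (225 = 3·75, 21 = 3·7), every Z-linear combination of 225 and 21 is divisible by 3, so (225, 21) ⊆ (3). Therefore (225, 21) = (3), d = 3.

Final answer: (225, 21) = (3); d = 3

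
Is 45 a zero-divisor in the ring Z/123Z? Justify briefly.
YES

gcd(45, 123) = 3 > 1, so 45 is not a unit in Z/123Z. In Z/nZ every nonzero non-unit is a zero-divisor: explicitly, take b = 123/gcd = 41 ≠ 0 (mod 123); then 45·41 = 1845 = 15·123, i.e. 45·41 ≡ 0 (mod 123). So 45 is a zero-divisor.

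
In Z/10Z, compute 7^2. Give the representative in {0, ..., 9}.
9

Use repeated squaring. Binary(2) = 10. Walk through the bits of the exponent 2 left-to-right: at each bit after the leading one, square the running value, then multiply by 7 if the bit is 1 (always reducing mod 10):
  bit 1 = 1 (leading): start with 7.
  bit 2 = 0: square 7^2 = 49 ≡ 9 (mod 10).
Final value: 7^2 ≡ 9 (mod 10).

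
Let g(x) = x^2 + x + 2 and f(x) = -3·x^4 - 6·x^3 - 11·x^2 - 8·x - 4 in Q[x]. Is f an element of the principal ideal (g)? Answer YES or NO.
YES

In Q[x] the ideal (g) consists of all multiples of g, so f ∈ (g) iff g | f, i.e. iff the remainder of f on division by g is 0. Divide f by g (g is monic, so eliminate the leading term of the running remainder at each step):
  leading term -3·x^4: subtract (-3·x^2)·g(x) = -3·x^4 - 3·x^3 - 6·x^2, leaving -3·x^3 - 5·x^2 - 8·x - 4
  leading term -3·x^3: subtract (-3·x)·g(x) = -3·x^3 - 3·x^2 - 6·x, leaving -2·x^2 - 2·x - 4
  leading term -2·x^2: subtract (-2)·g(x) = -2·x^2 - 2·x - 4, leaving 0
The remainder is 0, so f(x) = g(x) · h(x) with h(x) = -3·x^2 - 3·x - 2. Hence g | f, i.e. f ∈ (g).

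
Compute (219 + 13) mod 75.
7

Reduce the summands first: 219 ≡ 69 (mod 75), so 219 + 13 ≡ 69 + 13 (mod 75). 69 + 13 = 82; 82 = 1·75 + 7, so (219 + 13) mod 75 = 7.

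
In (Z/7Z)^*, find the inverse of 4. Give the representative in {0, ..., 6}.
4^(−1) ≡ 2 (mod 7)

Apply the extended Euclidean algorithm to (7, 4), tracking rows (r, s, t) with s·7 + t·4 = r. Each division r_prev = q·r_cur + r_new produces the new row as (previous row) − q·(current row):
  row A: (7, 1, 0)   [1·7 + 0·4 = 7]
  row B: (4, 0, 1)   [0·7 + 1·4 = 4]
  7 = 1·4 + 3   → row C = row A − 1·row B = (3, 1, −1)   [check: 1·7 − 1·4 = 3]
  4 = 1·3 + 1   → row D = row B − 1·row C = (1, −1, 2)   [check: −1·7 + 2·4 = 1]
  3 = 3·1 + 0   → remainder 0, stop. gcd = 1 (last nonzero row D).
The gcd is 1, so 4 is invertible mod 7. The last nonzero row gives −1·7 + 2·4 = 1, so t = 2. So 4^(−1) ≡ 2 (mod 7). Verify: 4 · 2 = 8 ≡ 1 (mod 7). ✓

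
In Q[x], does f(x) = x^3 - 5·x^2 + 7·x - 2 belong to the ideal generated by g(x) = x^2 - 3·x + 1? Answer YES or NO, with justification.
In Q[x] the ideal (g) consists of all multiples of g, so f ∈ (g) iff g | f, i.e. iff the remainder of f on division by g is 0. Divide f by g (g is monic, so eliminate the leading term of the running remainder at each step):
  leading term x^3: subtract (x)·g(x) = x^3 - 3·x^2 + x, leaving -2·x^2 + 6·x - 2
  leading term -2·x^2: subtract (-2)·g(x) = -2·x^2 + 6·x - 2, leaving 0
The remainder is 0, so f(x) = g(x) · h(x) with h(x) = x - 2. Hence g | f, i.e. f ∈ (g).

Final answer: YES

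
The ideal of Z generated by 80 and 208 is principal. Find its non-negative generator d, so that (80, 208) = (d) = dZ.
(80, 208) = (16); d = 16

In the PID Z, (a, b) is generated by gcd(a, b). Compute gcd(208, 80) with the extended Euclidean algorithm, tracking rows (r, s, t) with s·208 + t·80 = r:
  row A: (208, 1, 0)   [1·208 + 0·80 = 208]
  row B: (80, 0, 1)   [0·208 + 1·80 = 80]
  208 = 2·80 + 48   → row C = row A − 2·row B = (48, 1, −2)   [check: 1·208 − 2·80 = 48]
  80 = 1·48 + 32   → row D = row B − 1·row C = (32, −1, 3)   [check: −1·208 + 3·80 = 32]
  48 = 1·32 + 16   → row E = row C − 1·row D = (16, 2, −5)   [check: 2·208 − 5·80 = 16]
  32 = 2·16 + 0   → remainder 0, stop. gcd = 16 (last nonzero row E).
So gcd(80, 208) = 16, with Bézout identity 2·208 − 5·80 = 16. Containment (⊇): the Bézout identity exhibits 16 as an element of (80, 208), giving (16) ⊆ (80, 208). Containment (⊆): since 16 | 80 and 16 | 208 (80 = 16·5, 208 = 16·13), every Z-linear combination of 80 and 208 is divisible by 16, so (80, 208) ⊆ (16). Therefore (80, 208) = (16), d = 16.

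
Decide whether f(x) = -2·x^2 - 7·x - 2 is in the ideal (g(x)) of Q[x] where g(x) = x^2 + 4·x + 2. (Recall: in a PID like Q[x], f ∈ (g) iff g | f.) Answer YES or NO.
NO

In Q[x] the ideal (g) consists of all multiples of g, so f ∈ (g) iff g | f, i.e. iff the remainder of f on division by g is 0. Divide f by g (g is monic, so eliminate the leading term of the running remainder at each step):
  leading term -2·x^2: subtract (-2)·g(x) = -2·x^2 - 8·x - 4, leaving x + 2
The remainder r(x) = x + 2 ≠ 0 (and deg r < deg g), so g ∤ f, i.e. f ∉ (g).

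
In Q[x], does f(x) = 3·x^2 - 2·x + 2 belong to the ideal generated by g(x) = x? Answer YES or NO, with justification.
NO

In Q[x] the ideal (g) consists of all multiples of g, so f ∈ (g) iff g | f, i.e. iff the remainder of f on division by g is 0. Divide f by g (g is monic, so eliminate the leading term of the running remainder at each step):
  leading term 3·x^2: subtract (3·x)·g(x) = 3·x^2, leaving 2 - 2·x
  leading term -2·x: subtract (-2)·g(x) = -2·x, leaving 2
The remainder r(x) = 2 ≠ 0 (and deg r < deg g), so g ∤ f, i.e. f ∉ (g).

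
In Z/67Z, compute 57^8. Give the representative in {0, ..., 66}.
21

Use repeated squaring. Binary(8) = 1000. Walk through the bits of the exponent 8 left-to-right: at each bit after the leading one, square the running value, then multiply by 57 if the bit is 1 (always reducing mod 67):
  bit 1 = 1 (leading): start with 57.
  bit 2 = 0: square 57^2 = 3249 ≡ 33 (mod 67).
  bit 3 = 0: square 33^2 = 1089 ≡ 17 (mod 67).
  bit 4 = 0: square 17^2 = 289 ≡ 21 (mod 67).
Final value: 57^8 ≡ 21 (mod 67).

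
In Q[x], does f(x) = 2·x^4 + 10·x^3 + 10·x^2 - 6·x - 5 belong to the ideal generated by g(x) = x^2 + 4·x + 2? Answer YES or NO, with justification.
NO

In Q[x] the ideal (g) consists of all multiples of g, so f ∈ (g) iff g | f, i.e. iff the remainder of f on division by g is 0. Divide f by g (g is monic, so eliminate the leading term of the running remainder at each step):
  leading term 2·x^4: subtract (2·x^2)·g(x) = 2·x^4 + 8·x^3 + 4·x^2, leaving 2·x^3 + 6·x^2 - 6·x - 5
  leading term 2·x^3: subtract (2·x)·g(x) = 2·x^3 + 8·x^2 + 4·x, leaving -2·x^2 - 10·x - 5
  leading term -2·x^2: subtract (-2)·g(x) = -2·x^2 - 8·x - 4, leaving -2·x - 1
The remainder r(x) = -2·x - 1 ≠ 0 (and deg r < deg g), so g ∤ f, i.e. f ∉ (g).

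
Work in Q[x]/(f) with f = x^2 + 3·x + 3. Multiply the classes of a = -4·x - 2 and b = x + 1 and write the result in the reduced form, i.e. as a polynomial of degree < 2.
First multiply in Q[x] without reducing: a · b = -4·x^2 - 6·x - 2. Now divide by f(x) = x^2 + 3·x + 3, eliminating the leading term at each step:
  leading term -4·x^2: subtract (-4)·f(x) = -4·x^2 - 12·x - 12, leaving 6·x + 10
The degree is now < 2, so this is the remainder. Hence a · b ≡ 6·x + 10 in Q[x]/(f).

Final answer: a · b ≡ 6·x + 10 (mod f(x))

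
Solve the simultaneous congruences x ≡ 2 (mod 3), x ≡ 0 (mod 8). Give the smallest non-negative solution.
The moduli 3, 8 are pairwise coprime, so by the CRT there is a unique solution mod 3·8 = 24.
Solve by successive substitution. Start with x ≡ 2 (mod 3).
  Combine with x ≡ 0 (mod 8): write x = 2 + 3·t and require 2 + 3·t ≡ 0 (mod 8), i.e. 3·t ≡ 0 − 2 ≡ 6 (mod 8). Since 3^(−1) ≡ 3 (mod 8), t ≡ 3·6 ≡ 2 (mod 8). So x ≡ 2 + 3·2 = 8 (mod 24).
Unique solution in [0, 24): x = 8.

Final answer: x ≡ 8 (mod 24); the representative in [0, 24) is 8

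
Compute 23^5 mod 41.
Use repeated squaring. Binary(5) = 101. Walk through the bits of the exponent 5 left-to-right: at each bit after the leading one, square the running value, then multiply by 23 if the bit is 1 (always reducing mod 41):
  bit 1 = 1 (leading): start with 23.
  bit 2 = 0: square 23^2 = 529 ≡ 37 (mod 41).
  bit 3 = 1: square 37^2 = 1369 ≡ 16; bit is 1, so multiply 16·23 = 368 ≡ 40 (mod 41).
Final value: 23^5 ≡ 40 (mod 41).

Final answer: 40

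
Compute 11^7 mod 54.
Use repeated squaring. Binary(7) = 111. Walk through the bits of the exponent 7 left-to-right: at each bit after the leading one, square the running value, then multiply by 11 if the bit is 1 (always reducing mod 54):
  bit 1 = 1 (leading): start with 11.
  bit 2 = 1: square 11^2 = 121 ≡ 13; bit is 1, so multiply 13·11 = 143 ≡ 35 (mod 54).
  bit 3 = 1: square 35^2 = 1225 ≡ 37; bit is 1, so multiply 37·11 = 407 ≡ 29 (mod 54).
Final value: 11^7 ≡ 29 (mod 54).

Final answer: 29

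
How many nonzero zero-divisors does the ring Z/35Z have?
In Z/35Z each nonzero element is either a unit (gcd with 35 is 1) or a zero-divisor (gcd > 1). The number of units is φ(35): factorise 35 = 5 · 7, so φ(35) = (5 − 1) · (7 − 1) = 4 · 6 = 24. The nonzero elements number 35 − 1 = 34. Hence the nonzero zero-divisors number 34 − 24 = 10.

Final answer: Z/35Z has 10 nonzero zero-divisors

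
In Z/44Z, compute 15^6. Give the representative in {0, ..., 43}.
Use repeated squaring. Binary(6) = 110. Walk through the bits of the exponent 6 left-to-right: at each bit after the leading one, square the running value, then multiply by 15 if the bit is 1 (always reducing mod 44):
  bit 1 = 1 (leading): start with 15.
  bit 2 = 1: square 15^2 = 225 ≡ 5; bit is 1, so multiply 5·15 = 75 ≡ 31 (mod 44).
  bit 3 = 0: square 31^2 = 961 ≡ 37 (mod 44).
Final value: 15^6 ≡ 37 (mod 44).

Final answer: 37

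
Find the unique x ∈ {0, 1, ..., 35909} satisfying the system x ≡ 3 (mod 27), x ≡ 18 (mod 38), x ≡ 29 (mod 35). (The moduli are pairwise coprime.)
The moduli 27, 38, 35 are pairwise coprime, so by the CRT there is a unique solution mod 27·38·35 = 35910.
Solve by successive substitution. Start with x ≡ 3 (mod 27).
  Combine with x ≡ 18 (mod 38): write x = 3 + 27·t and require 3 + 27·t ≡ 18 (mod 38), i.e. 27·t ≡ 18 − 3 ≡ 15 (mod 38). Since 27^(−1) ≡ 31 (mod 38), t ≡ 31·15 ≡ 9 (mod 38). So x ≡ 3 + 27·9 = 246 (mod 1026).
  Combine with x ≡ 29 (mod 35): write x = 246 + 1026·t and require 246 + 1026·t ≡ 29 (mod 35), i.e. 1026·t ≡ 29 − 246 ≡ 28 (mod 35). Since 1026^(−1) ≡ 16 (mod 35) (1026 ≡ 11 (mod 35)), t ≡ 16·28 ≡ 28 (mod 35). So x ≡ 246 + 1026·28 = 28974 (mod 35910).
Unique solution in [0, 35910): x = 28974.

Final answer: x ≡ 28974 (mod 35910); the representative in [0, 35910) is 28974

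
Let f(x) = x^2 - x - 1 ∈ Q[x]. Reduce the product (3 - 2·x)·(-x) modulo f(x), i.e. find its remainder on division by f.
First multiply in Q[x] without reducing: a · b = 2·x^2 - 3·x. Now divide by f(x) = x^2 - x - 1, eliminating the leading term at each step:
  leading term 2·x^2: subtract (2)·f(x) = 2·x^2 - 2·x - 2, leaving 2 - x
The degree is now < 2, so this is the remainder. Hence a · b ≡ 2 - x in Q[x]/(f).

Final answer: a · b ≡ 2 - x (mod f(x))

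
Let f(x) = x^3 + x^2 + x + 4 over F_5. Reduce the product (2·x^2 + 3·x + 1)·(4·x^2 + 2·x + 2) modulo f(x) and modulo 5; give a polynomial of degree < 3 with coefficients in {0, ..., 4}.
a · b ≡ 3·x^2 + 3·x (mod f(x))

Multiply as integer polynomials: a · b = 8·x^4 + 16·x^3 + 14·x^2 + 8·x + 2. Reducing coefficients mod 5: a · b ≡ 3·x^4 + x^3 + 4·x^2 + 3·x + 2. Now divide by f(x) = x^3 + x^2 + x + 4 in F_5[x], eliminating the leading term at each step:
  leading term 3·x^4: subtract (3·x)·f(x) = 3·x^4 + 3·x^3 + 3·x^2 + 2·x, leaving 3·x^3 + x^2 + x + 2 (coefficients mod 5)
  leading term 3·x^3: subtract (3)·f(x) = 3·x^3 + 3·x^2 + 3·x + 2, leaving 3·x^2 + 3·x (coefficients mod 5)
The degree is now < 3, so this is the remainder. Hence a · b ≡ 3·x^2 + 3·x in F_5[x]/(f).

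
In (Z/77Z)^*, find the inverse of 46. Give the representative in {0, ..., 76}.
Apply the extended Euclidean algorithm to (77, 46), tracking rows (r, s, t) with s·77 + t·46 = r. Each division r_prev = q·r_cur + r_new produces the new row as (previous row) − q·(current row):
  row A: (77, 1, 0)   [1·77 + 0·46 = 77]
  row B: (46, 0, 1)   [0·77 + 1·46 = 46]
  77 = 1·46 + 31   → row C = row A − 1·row B = (31, 1, −1)   [check: 1·77 − 1·46 = 31]
  46 = 1·31 + 15   → row D = row B − 1·row C = (15, −1, 2)   [check: −1·77 + 2·46 = 15]
  31 = 2·15 + 1   → row E = row C − 2·row D = (1, 3, −5)   [check: 3·77 − 5·46 = 1]
  15 = 15·1 + 0   → remainder 0, stop. gcd = 1 (last nonzero row E).
The gcd is 1, so 46 is invertible mod 77. The last nonzero row gives 3·77 − 5·46 = 1, so t = −5. So 46^(−1) ≡ −5 ≡ 72 (mod 77). Verify: 46 · 72 = 3312 ≡ 1 (mod 77). ✓

Final answer: 46^(−1) ≡ 72 (mod 77)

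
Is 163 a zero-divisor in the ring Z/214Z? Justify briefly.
gcd(163, 214) = 1, so 163 is a unit in Z/214Z (it has a multiplicative inverse). A unit cannot be a zero-divisor: if 163·b ≡ 0 then multiplying both sides by 163^(−1) gives b ≡ 0. So 163 is not a zero-divisor.

Final answer: NO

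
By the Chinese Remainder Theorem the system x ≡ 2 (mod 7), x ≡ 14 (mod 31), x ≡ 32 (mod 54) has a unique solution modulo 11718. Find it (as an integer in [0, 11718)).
x ≡ 7268 (mod 11718); the representative in [0, 11718) is 7268

The moduli 7, 31, 54 are pairwise coprime, so by the CRT there is a unique solution mod 7·31·54 = 11718.
Solve by successive substitution. Start with x ≡ 2 (mod 7).
  Combine with x ≡ 14 (mod 31): write x = 2 + 7·t and require 2 + 7·t ≡ 14 (mod 31), i.e. 7·t ≡ 14 − 2 ≡ 12 (mod 31). Since 7^(−1) ≡ 9 (mod 31), t ≡ 9·12 ≡ 15 (mod 31). So x ≡ 2 + 7·15 = 107 (mod 217).
  Combine with x ≡ 32 (mod 54): write x = 107 + 217·t and require 107 + 217·t ≡ 32 (mod 54), i.e. 217·t ≡ 32 − 107 ≡ 33 (mod 54). Since 217^(−1) ≡ 1 (mod 54) (217 ≡ 1 (mod 54)), t ≡ 1·33 ≡ 33 (mod 54). So x ≡ 107 + 217·33 = 7268 (mod 11718).
Unique solution in [0, 11718): x = 7268.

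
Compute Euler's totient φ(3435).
φ(3435) = 1824

φ is multiplicative, with φ(p^e) = p^e − p^(e−1). Factorise 3435 = 3 · 5 · 229. Then
  φ(3435) = (3 − 1) · (5 − 1) · (229 − 1) = 2 · 4 · 228 = 1824.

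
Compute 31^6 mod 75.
31

Use repeated squaring. Binary(6) = 110. Walk through the bits of the exponent 6 left-to-right: at each bit after the leading one, square the running value, then multiply by 31 if the bit is 1 (always reducing mod 75):
  bit 1 = 1 (leading): start with 31.
  bit 2 = 1: square 31^2 = 961 ≡ 61; bit is 1, so multiply 61·31 = 1891 ≡ 16 (mod 75).
  bit 3 = 0: square 16^2 = 256 ≡ 31 (mod 75).
Final value: 31^6 ≡ 31 (mod 75).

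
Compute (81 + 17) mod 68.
30

Reduce the summands first: 81 ≡ 13 (mod 68), so 81 + 17 ≡ 13 + 17 (mod 68). 13 + 17 = 30; 30 = 0·68 + 30, so (81 + 17) mod 68 = 30.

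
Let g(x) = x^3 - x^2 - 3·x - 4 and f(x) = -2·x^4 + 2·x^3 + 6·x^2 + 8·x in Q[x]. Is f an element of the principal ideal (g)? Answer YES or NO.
In Q[x] the ideal (g) consists of all multiples of g, so f ∈ (g) iff g | f, i.e. iff the remainder of f on division by g is 0. Divide f by g (g is monic, so eliminate the leading term of the running remainder at each step):
  leading term -2·x^4: subtract (-2·x)·g(x) = -2·x^4 + 2·x^3 + 6·x^2 + 8·x, leaving 0
The remainder is 0, so f(x) = g(x) · h(x) with h(x) = -2·x. Hence g | f, i.e. f ∈ (g).

Final answer: YES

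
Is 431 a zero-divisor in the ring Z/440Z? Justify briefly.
NO

gcd(431, 440) = 1, so 431 is a unit in Z/440Z (it has a multiplicative inverse). A unit cannot be a zero-divisor: if 431·b ≡ 0 then multiplying both sides by 431^(−1) gives b ≡ 0. So 431 is not a zero-divisor.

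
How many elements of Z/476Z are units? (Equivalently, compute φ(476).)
An element a ∈ Z/476Z is a unit iff gcd(a, 476) = 1, so the number of units is φ(476). φ is multiplicative, with φ(p^e) = p^e − p^(e−1). Factorise 476 = 2^2 · 7 · 17. Then
  φ(476) = (2^2 − 2^1) · (7 − 1) · (17 − 1) = 2 · 6 · 16 = 192.

Final answer: Z/476Z has φ(476) = 192 units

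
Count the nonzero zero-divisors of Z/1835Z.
In Z/1835Z each nonzero element is either a unit (gcd with 1835 is 1) or a zero-divisor (gcd > 1). The number of units is φ(1835): factorise 1835 = 5 · 367, so φ(1835) = (5 − 1) · (367 − 1) = 4 · 366 = 1464. The nonzero elements number 1835 − 1 = 1834. Hence the nonzero zero-divisors number 1834 − 1464 = 370.

Final answer: Z/1835Z has 370 nonzero zero-divisors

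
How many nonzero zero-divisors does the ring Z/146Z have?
Z/146Z has 73 nonzero zero-divisors

In Z/146Z each nonzero element is either a unit (gcd with 146 is 1) or a zero-divisor (gcd > 1). The number of units is φ(146): factorise 146 = 2 · 73, so φ(146) = (2 − 1) · (73 − 1) = 1 · 72 = 72. The nonzero elements number 146 − 1 = 145. Hence the nonzero zero-divisors number 145 − 72 = 73.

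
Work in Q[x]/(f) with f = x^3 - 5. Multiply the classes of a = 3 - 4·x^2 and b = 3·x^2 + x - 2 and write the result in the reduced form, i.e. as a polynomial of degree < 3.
First multiply in Q[x] without reducing: a · b = -12·x^4 - 4·x^3 + 17·x^2 + 3·x - 6. Now divide by f(x) = x^3 - 5, eliminating the leading term at each step:
  leading term -12·x^4: subtract (-12·x)·f(x) = -12·x^4 + 60·x, leaving -4·x^3 + 17·x^2 - 57·x - 6
  leading term -4·x^3: subtract (-4)·f(x) = 20 - 4·x^3, leaving 17·x^2 - 57·x - 26
The degree is now < 3, so this is the remainder. Hence a · b ≡ 17·x^2 - 57·x - 26 in Q[x]/(f).

Final answer: a · b ≡ 17·x^2 - 57·x - 26 (mod f(x))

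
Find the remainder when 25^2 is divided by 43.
Use repeated squaring. Binary(2) = 10. Walk through the bits of the exponent 2 left-to-right: at each bit after the leading one, square the running value, then multiply by 25 if the bit is 1 (always reducing mod 43):
  bit 1 = 1 (leading): start with 25.
  bit 2 = 0: square 25^2 = 625 ≡ 23 (mod 43).
Final value: 25^2 ≡ 23 (mod 43).

Final answer: 23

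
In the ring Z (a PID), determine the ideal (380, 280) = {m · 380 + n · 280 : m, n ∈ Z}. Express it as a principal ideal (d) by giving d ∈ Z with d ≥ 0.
In the PID Z, (a, b) is generated by gcd(a, b). Compute gcd(380, 280) with the extended Euclidean algorithm, tracking rows (r, s, t) with s·380 + t·280 = r:
  row A: (380, 1, 0)   [1·380 + 0·280 = 380]
  row B: (280, 0, 1)   [0·380 + 1·280 = 280]
  380 = 1·280 + 100   → row C = row A − 1·row B = (100, 1, −1)   [check: 1·380 − 1·280 = 100]
  280 = 2·100 + 80   → row D = row B − 2·row C = (80, −2, 3)   [check: −2·380 + 3·280 = 80]
  100 = 1·80 + 20   → row E = row C − 1·row D = (20, 3, −4)   [check: 3·380 − 4·280 = 20]
  80 = 4·20 + 0   → remainder 0, stop. gcd = 20 (last nonzero row E).
So gcd(380, 280) = 20, with Bézout identity 3·380 − 4·280 = 20. Containment (⊇): the Bézout identity exhibits 20 as an element of (380, 280), giving (20) ⊆ (380, 280). Containment (⊆): since 20 | 380 and 20 | 280 (380 = 20·19, 280 = 20·14), every Z-linear combination of 380 and 280 is divisible by 20, so (380, 280) ⊆ (20). Therefore (380, 280) = (20), d = 20.

Final answer: (380, 280) = (20); d = 20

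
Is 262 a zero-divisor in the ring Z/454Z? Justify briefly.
YES

gcd(262, 454) = 2 > 1, so 262 is not a unit in Z/454Z. In Z/nZ every nonzero non-unit is a zero-divisor: explicitly, take b = 454/gcd = 227 ≠ 0 (mod 454); then 262·227 = 59474 = 131·454, i.e. 262·227 ≡ 0 (mod 454). So 262 is a zero-divisor.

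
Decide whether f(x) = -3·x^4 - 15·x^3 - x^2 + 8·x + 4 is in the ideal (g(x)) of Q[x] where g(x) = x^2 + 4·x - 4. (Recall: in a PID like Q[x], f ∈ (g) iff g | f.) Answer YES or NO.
In Q[x] the ideal (g) consists of all multiples of g, so f ∈ (g) iff g | f, i.e. iff the remainder of f on division by g is 0. Divide f by g (g is monic, so eliminate the leading term of the running remainder at each step):
  leading term -3·x^4: subtract (-3·x^2)·g(x) = -3·x^4 - 12·x^3 + 12·x^2, leaving -3·x^3 - 13·x^2 + 8·x + 4
  leading term -3·x^3: subtract (-3·x)·g(x) = -3·x^3 - 12·x^2 + 12·x, leaving -x^2 - 4·x + 4
  leading term -x^2: subtract (-1)·g(x) = -x^2 - 4·x + 4, leaving 0
The remainder is 0, so f(x) = g(x) · h(x) with h(x) = -3·x^2 - 3·x - 1. Hence g | f, i.e. f ∈ (g).

Final answer: YES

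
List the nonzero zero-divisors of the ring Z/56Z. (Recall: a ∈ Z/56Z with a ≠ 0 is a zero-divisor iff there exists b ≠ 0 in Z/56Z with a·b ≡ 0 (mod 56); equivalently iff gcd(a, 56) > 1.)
An element a ∈ Z/56Z (with a ≠ 0) is a zero-divisor iff gcd(a, 56) > 1 (because a is a unit precisely when gcd(a, n) = 1, and in Z/nZ every nonzero, non-unit element is a zero-divisor). Scan a = 1, ..., 55 and keep those with gcd(a, 56) > 1:
  gcd(2, 56) = 2, gcd(4, 56) = 4, gcd(6, 56) = 2, gcd(7, 56) = 7, gcd(8, 56) = 8, gcd(10, 56) = 2, gcd(12, 56) = 4, gcd(14, 56) = 14, gcd(16, 56) = 8, gcd(18, 56) = 2, gcd(20, 56) = 4, gcd(21, 56) = 7, gcd(22, 56) = 2, gcd(24, 56) = 8, gcd(26, 56) = 2, gcd(28, 56) = 28, gcd(30, 56) = 2, gcd(32, 56) = 8, gcd(34, 56) = 2, gcd(35, 56) = 7, gcd(36, 56) = 4, gcd(38, 56) = 2, gcd(40, 56) = 8, gcd(42, 56) = 14, gcd(44, 56) = 4, gcd(46, 56) = 2, gcd(48, 56) = 8, gcd(49, 56) = 7, gcd(50, 56) = 2, gcd(52, 56) = 4, gcd(54, 56) = 2.
All other a ∈ {1, ..., 55} have gcd(a, 56) = 1 and are units. So the nonzero zero-divisors are exactly the 31 values of a appearing in this scan.

Final answer: nonzero zero-divisors of Z/56Z = {2, 4, 6, 7, 8, 10, 12, 14, 16, 18, 20, 21, 22, 24, 26, 28, 30, 32, 34, 35, 36, 38, 40, 42, 44, 46, 48, 49, 50, 52, 54}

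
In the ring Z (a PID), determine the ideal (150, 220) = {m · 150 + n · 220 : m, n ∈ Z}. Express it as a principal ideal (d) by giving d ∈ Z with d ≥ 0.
(150, 220) = (10); d = 10

In the PID Z, (a, b) is generated by gcd(a, b). Compute gcd(220, 150) with the extended Euclidean algorithm, tracking rows (r, s, t) with s·220 + t·150 = r:
  row A: (220, 1, 0)   [1·220 + 0·150 = 220]
  row B: (150, 0, 1)   [0·220 + 1·150 = 150]
  220 = 1·150 + 70   → row C = row A − 1·row B = (70, 1, −1)   [check: 1·220 − 1·150 = 70]
  150 = 2·70 + 10   → row D = row B − 2·row C = (10, −2, 3)   [check: −2·220 + 3·150 = 10]
  70 = 7·10 + 0   → remainder 0, stop. gcd = 10 (last nonzero row D).
So gcd(150, 220) = 10, with Bézout identity −2·220 + 3·150 = 10. Containment (⊇): the Bézout identity exhibits 10 as an element of (150, 220), giving (10) ⊆ (150, 220). Containment (⊆): since 10 | 150 and 10 | 220 (150 = 10·15, 220 = 10·22), every Z-linear combination of 150 and 220 is divisible by 10, so (150, 220) ⊆ (10). Therefore (150, 220) = (10), d = 10.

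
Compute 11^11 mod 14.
9

Use repeated squaring. Binary(11) = 1011. Walk through the bits of the exponent 11 left-to-right: at each bit after the leading one, square the running value, then multiply by 11 if the bit is 1 (always reducing mod 14):
  bit 1 = 1 (leading): start with 11.
  bit 2 = 0: square 11^2 = 121 ≡ 9 (mod 14).
  bit 3 = 1: square 9^2 = 81 ≡ 11; bit is 1, so multiply 11·11 = 121 ≡ 9 (mod 14).
  bit 4 = 1: square 9^2 = 81 ≡ 11; bit is 1, so multiply 11·11 = 121 ≡ 9 (mod 14).
Final value: 11^11 ≡ 9 (mod 14).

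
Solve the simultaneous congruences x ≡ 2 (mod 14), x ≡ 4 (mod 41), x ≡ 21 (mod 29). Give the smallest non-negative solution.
The moduli 14, 41, 29 are pairwise coprime, so by the CRT there is a unique solution mod 14·41·29 = 16646.
Solve by successive substitution. Start with x ≡ 2 (mod 14).
  Combine with x ≡ 4 (mod 41): write x = 2 + 14·t and require 2 + 14·t ≡ 4 (mod 41), i.e. 14·t ≡ 4 − 2 ≡ 2 (mod 41). Since 14^(−1) ≡ 3 (mod 41), t ≡ 3·2 ≡ 6 (mod 41). So x ≡ 2 + 14·6 = 86 (mod 574).
  Combine with x ≡ 21 (mod 29): write x = 86 + 574·t and require 86 + 574·t ≡ 21 (mod 29), i.e. 574·t ≡ 21 − 86 ≡ 22 (mod 29). Since 574^(−1) ≡ 24 (mod 29) (574 ≡ 23 (mod 29)), t ≡ 24·22 ≡ 6 (mod 29). So x ≡ 86 + 574·6 = 3530 (mod 16646).
Unique solution in [0, 16646): x = 3530.

Final answer: x ≡ 3530 (mod 16646); the representative in [0, 16646) is 3530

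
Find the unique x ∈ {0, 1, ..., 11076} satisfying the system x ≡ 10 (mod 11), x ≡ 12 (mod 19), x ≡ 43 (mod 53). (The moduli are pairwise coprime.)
The moduli 11, 19, 53 are pairwise coprime, so by the CRT there is a unique solution mod 11·19·53 = 11077.
Solve by successive substitution. Start with x ≡ 10 (mod 11).
  Combine with x ≡ 12 (mod 19): write x = 10 + 11·t and require 10 + 11·t ≡ 12 (mod 19), i.e. 11·t ≡ 12 − 10 ≡ 2 (mod 19). Since 11^(−1) ≡ 7 (mod 19), t ≡ 7·2 ≡ 14 (mod 19). So x ≡ 10 + 11·14 = 164 (mod 209).
  Combine with x ≡ 43 (mod 53): write x = 164 + 209·t and require 164 + 209·t ≡ 43 (mod 53), i.e. 209·t ≡ 43 − 164 ≡ 38 (mod 53). Since 209^(−1) ≡ 35 (mod 53) (209 ≡ 50 (mod 53)), t ≡ 35·38 ≡ 5 (mod 53). So x ≡ 164 + 209·5 = 1209 (mod 11077).
Unique solution in [0, 11077): x = 1209.

Final answer: x ≡ 1209 (mod 11077); the representative in [0, 11077) is 1209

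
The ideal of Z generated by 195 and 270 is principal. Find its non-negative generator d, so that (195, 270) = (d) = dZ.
(195, 270) = (15); d = 15

In the PID Z, (a, b) is generated by gcd(a, b). Compute gcd(270, 195) with the extended Euclidean algorithm, tracking rows (r, s, t) with s·270 + t·195 = r:
  row A: (270, 1, 0)   [1·270 + 0·195 = 270]
  row B: (195, 0, 1)   [0·270 + 1·195 = 195]
  270 = 1·195 + 75   → row C = row A − 1·row B = (75, 1, −1)   [check: 1·270 − 1·195 = 75]
  195 = 2·75 + 45   → row D = row B − 2·row C = (45, −2, 3)   [check: −2·270 + 3·195 = 45]
  75 = 1·45 + 30   → row E = row C − 1·row D = (30, 3, −4)   [check: 3·270 − 4·195 = 30]
  45 = 1·30 + 15   → row F = row D − 1·row E = (15, −5, 7)   [check: −5·270 + 7·195 = 15]
  30 = 2·15 + 0   → remainder 0, stop. gcd = 15 (last nonzero row F).
So gcd(195, 270) = 15, with Bézout identity −5·270 + 7·195 = 15. Containment (⊇): the Bézout identity exhibits 15 as an element of (195, 270), giving (15) ⊆ (195, 270). Containment (⊆): since 15 | 195 and 15 | 270 (195 = 15·13, 270 = 15·18), every Z-linear combination of 195 and 270 is divisible by 15, so (195, 270) ⊆ (15). Therefore (195, 270) = (15), d = 15.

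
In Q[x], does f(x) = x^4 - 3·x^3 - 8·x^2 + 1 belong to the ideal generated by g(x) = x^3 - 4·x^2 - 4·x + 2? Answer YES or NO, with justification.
NO

In Q[x] the ideal (g) consists of all multiples of g, so f ∈ (g) iff g | f, i.e. iff the remainder of f on division by g is 0. Divide f by g (g is monic, so eliminate the leading term of the running remainder at each step):
  leading term x^4: subtract (x)·g(x) = x^4 - 4·x^3 - 4·x^2 + 2·x, leaving x^3 - 4·x^2 - 2·x + 1
  leading term x^3: subtract (1)·g(x) = x^3 - 4·x^2 - 4·x + 2, leaving 2·x - 1
The remainder r(x) = 2·x - 1 ≠ 0 (and deg r < deg g), so g ∤ f, i.e. f ∉ (g).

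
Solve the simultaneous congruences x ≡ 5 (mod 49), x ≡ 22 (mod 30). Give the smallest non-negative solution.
x ≡ 1132 (mod 1470); the representative in [0, 1470) is 1132

The moduli 49, 30 are pairwise coprime, so by the CRT there is a unique solution mod 49·30 = 1470.
Solve by successive substitution. Start with x ≡ 5 (mod 49).
  Combine with x ≡ 22 (mod 30): write x = 5 + 49·t and require 5 + 49·t ≡ 22 (mod 30), i.e. 49·t ≡ 22 − 5 ≡ 17 (mod 30). Since 49^(−1) ≡ 19 (mod 30) (49 ≡ 19 (mod 30)), t ≡ 19·17 ≡ 23 (mod 30). So x ≡ 5 + 49·23 = 1132 (mod 1470).
Unique solution in [0, 1470): x = 1132.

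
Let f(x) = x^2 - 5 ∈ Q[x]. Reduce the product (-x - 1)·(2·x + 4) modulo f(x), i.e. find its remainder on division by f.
First multiply in Q[x] without reducing: a · b = -2·x^2 - 6·x - 4. Now divide by f(x) = x^2 - 5, eliminating the leading term at each step:
  leading term -2·x^2: subtract (-2)·f(x) = 10 - 2·x^2, leaving -6·x - 14
The degree is now < 2, so this is the remainder. Hence a · b ≡ -6·x - 14 in Q[x]/(f).

Final answer: a · b ≡ -6·x - 14 (mod f(x))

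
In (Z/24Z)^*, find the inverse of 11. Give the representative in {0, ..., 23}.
Apply the extended Euclidean algorithm to (24, 11), tracking rows (r, s, t) with s·24 + t·11 = r. Each division r_prev = q·r_cur + r_new produces the new row as (previous row) − q·(current row):
  row A: (24, 1, 0)   [1·24 + 0·11 = 24]
  row B: (11, 0, 1)   [0·24 + 1·11 = 11]
  24 = 2·11 + 2   → row C = row A − 2·row B = (2, 1, −2)   [check: 1·24 − 2·11 = 2]
  11 = 5·2 + 1   → row D = row B − 5·row C = (1, −5, 11)   [check: −5·24 + 11·11 = 1]
  2 = 2·1 + 0   → remainder 0, stop. gcd = 1 (last nonzero row D).
The gcd is 1, so 11 is invertible mod 24. The last nonzero row gives −5·24 + 11·11 = 1, so t = 11. So 11^(−1) ≡ 11 (mod 24). Verify: 11 · 11 = 121 ≡ 1 (mod 24). ✓

Final answer: 11^(−1) ≡ 11 (mod 24)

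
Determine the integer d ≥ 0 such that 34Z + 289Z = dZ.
In the PID Z, (a, b) is generated by gcd(a, b). Compute gcd(289, 34) with the extended Euclidean algorithm, tracking rows (r, s, t) with s·289 + t·34 = r:
  row A: (289, 1, 0)   [1·289 + 0·34 = 289]
  row B: (34, 0, 1)   [0·289 + 1·34 = 34]
  289 = 8·34 + 17   → row C = row A − 8·row B = (17, 1, −8)   [check: 1·289 − 8·34 = 17]
  34 = 2·17 + 0   → remainder 0, stop. gcd = 17 (last nonzero row C).
So gcd(34, 289) = 17, with Bézout identity 1·289 − 8·34 = 17. Containment (⊇): the Bézout identity exhibits 17 as an element of (34, 289), giving (17) ⊆ (34, 289). Containment (⊆): since 17 | 34 and 17 | 289 (34 = 17·2, 289 = 17·17), every Z-linear combination of 34 and 289 is divisible by 17, so (34, 289) ⊆ (17). Therefore (34, 289) = (17), d = 17.

Final answer: (34, 289) = (17); d = 17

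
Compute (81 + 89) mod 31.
15

Reduce the summands first: 81 ≡ 19, 89 ≡ 27 (mod 31), so 81 + 89 ≡ 19 + 27 (mod 31). 19 + 27 = 46; 46 = 1·31 + 15, so (81 + 89) mod 31 = 15.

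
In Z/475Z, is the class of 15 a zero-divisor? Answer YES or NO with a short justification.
gcd(15, 475) = 5 > 1, so 15 is not a unit in Z/475Z. In Z/nZ every nonzero non-unit is a zero-divisor: explicitly, take b = 475/gcd = 95 ≠ 0 (mod 475); then 15·95 = 1425 = 3·475, i.e. 15·95 ≡ 0 (mod 475). So 15 is a zero-divisor.

Final answer: YES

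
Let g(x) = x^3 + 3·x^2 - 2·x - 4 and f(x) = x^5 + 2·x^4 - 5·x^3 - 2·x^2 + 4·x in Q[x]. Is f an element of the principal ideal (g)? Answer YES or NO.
YES

In Q[x] the ideal (g) consists of all multiples of g, so f ∈ (g) iff g | f, i.e. iff the remainder of f on division by g is 0. Divide f by g (g is monic, so eliminate the leading term of the running remainder at each step):
  leading term x^5: subtract (x^2)·g(x) = x^5 + 3·x^4 - 2·x^3 - 4·x^2, leaving -x^4 - 3·x^3 + 2·x^2 + 4·x
  leading term -x^4: subtract (-x)·g(x) = -x^4 - 3·x^3 + 2·x^2 + 4·x, leaving 0
The remainder is 0, so f(x) = g(x) · h(x) with h(x) = x^2 - x. Hence g | f, i.e. f ∈ (g).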